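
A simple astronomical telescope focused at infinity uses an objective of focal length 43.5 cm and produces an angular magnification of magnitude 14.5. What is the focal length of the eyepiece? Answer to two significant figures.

3.0 cm

|M| = f_obj/f_eye, so f_eye = f_obj/|M| = 43.5/14.5 = 3.000 cm.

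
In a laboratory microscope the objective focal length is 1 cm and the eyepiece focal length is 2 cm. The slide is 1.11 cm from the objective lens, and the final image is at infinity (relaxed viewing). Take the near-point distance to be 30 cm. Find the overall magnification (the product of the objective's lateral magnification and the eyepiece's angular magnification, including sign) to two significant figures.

Objective: 1/d_i = 1/f_obj - 1/d_o = 1/1 - 1/1.11 = 0.09910 cm^-1, so d_i = 10.091 cm.
m_obj = -d_i/d_o = -10.091/1.11 = -9.091.
Eyepiece angular magnification (image at infinity): M_eye = D/f_e = 30/2 = 15.000.
Overall M = m_obj x M_eye = (-9.091)(15.000) = -136.36.

-140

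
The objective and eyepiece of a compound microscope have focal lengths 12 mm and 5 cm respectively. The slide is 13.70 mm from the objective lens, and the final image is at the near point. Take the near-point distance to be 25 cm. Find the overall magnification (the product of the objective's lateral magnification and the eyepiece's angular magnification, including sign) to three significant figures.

Convert to cm: f_obj = 12 mm = 1.2 cm; d_o = 13.70 mm = 1.37 cm.
Objective: 1/d_i = 1/f_obj - 1/d_o = 1/1.2 - 1/1.37 = 0.10341 cm^-1, so d_i = 9.671 cm.
m_obj = -d_i/d_o = -9.671/1.37 = -7.059.
Eyepiece angular magnification (image at near point): M_eye = 1 + D/f_e = 1 + 25/5 = 6.000.
Overall M = m_obj x M_eye = (-7.059)(6.000) = -42.35.

-42.4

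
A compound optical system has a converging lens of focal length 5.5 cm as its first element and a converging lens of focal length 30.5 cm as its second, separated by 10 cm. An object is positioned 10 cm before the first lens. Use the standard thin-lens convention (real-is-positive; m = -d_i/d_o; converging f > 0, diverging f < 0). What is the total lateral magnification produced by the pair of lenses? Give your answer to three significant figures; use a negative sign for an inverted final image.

-1.14

Lens 1: 1/d_i1 = 1/f_1 - 1/d_o1 = 1/5.5 - 1/10 = 0.08182 cm^-1, so d_i1 = 12.222 cm.
m_1 = -(12.222)/10 = -1.2222.
Since 12.222 cm > 10 cm, the first image lies past the second lens and serves as a virtual object: d_o2 = L - d_i1 = -2.222 cm.
Lens 2: 1/d_i2 = 1/f_2 - 1/d_o2 = 1/30.5 - 1/(-2.222) = 0.48279 cm^-1, so d_i2 = 2.071 cm.
m_2 = -(2.071)/(-2.222) = 0.9321.
Total m = m_1 x m_2 = (-1.2222)(0.9321) = -1.1392.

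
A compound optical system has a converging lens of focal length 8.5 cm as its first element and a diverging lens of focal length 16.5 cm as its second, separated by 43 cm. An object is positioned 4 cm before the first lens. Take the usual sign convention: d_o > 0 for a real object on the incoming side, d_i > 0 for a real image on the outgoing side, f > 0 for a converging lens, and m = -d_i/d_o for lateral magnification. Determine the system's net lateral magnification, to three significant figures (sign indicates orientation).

0.465

Lens 1: 1/d_i1 = 1/f_1 - 1/d_o1 = 1/8.5 - 1/4 = -0.13235 cm^-1, so d_i1 = -7.556 cm.
m_1 = -(-7.556)/4 = 1.8889.
The intermediate image is virtual, 7.556 cm to the left of lens 1, so d_o2 = L - d_i1 = 43 - (-7.556) = 50.556 cm.
Lens 2: 1/d_i2 = 1/f_2 - 1/d_o2 = 1/(-16.5) - 1/(50.556) = -0.08039 cm^-1, so d_i2 = -12.440 cm.
m_2 = -(-12.440)/(50.556) = 0.2461.
The system's lateral magnification is m_1 m_2 = (1.8889)(0.2461) = 0.4648.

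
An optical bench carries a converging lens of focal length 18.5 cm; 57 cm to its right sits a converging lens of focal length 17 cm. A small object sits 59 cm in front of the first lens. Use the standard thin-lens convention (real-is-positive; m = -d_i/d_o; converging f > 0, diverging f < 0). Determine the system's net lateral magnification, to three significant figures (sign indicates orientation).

0.595

Applying the thin-lens equation to the first lens, 1/18.5 = 1/59 + 1/d_i1, which gives d_i1 = 26.951 cm.
Its lateral magnification is m_1 = -d_i1/d_o1 = -(26.951)/59 = -0.4568.
Object distance for lens 2: d_o2 = 57 - 26.951 = 30.049 cm.
Applying the thin-lens equation again with f_2 = 17 cm and d_o2 = 30.049 cm gives d_i2 = 39.147 cm.
m_2 = -(39.147)/(30.049) = -1.3027.
The system's lateral magnification is m_1 m_2 = (-0.4568)(-1.3027) = 0.5951.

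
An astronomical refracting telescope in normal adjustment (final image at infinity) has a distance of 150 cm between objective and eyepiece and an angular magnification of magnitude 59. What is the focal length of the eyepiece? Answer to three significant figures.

In normal adjustment the tube length equals f_obj + f_eye and |M| = f_obj/f_eye.
So f_obj = 59 f_eye and 59 f_eye + f_eye = 150 cm, giving f_eye = 150/60 = 2.500 cm and f_obj = 147.500 cm.

2.50 cm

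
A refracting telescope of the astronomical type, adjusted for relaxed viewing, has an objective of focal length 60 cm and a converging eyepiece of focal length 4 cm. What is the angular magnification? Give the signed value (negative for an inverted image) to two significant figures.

M = -f_obj/f_eye = -60/(4) = -15.000.

-15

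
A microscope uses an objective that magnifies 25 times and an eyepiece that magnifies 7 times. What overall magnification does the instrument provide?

The overall magnification of a compound microscope is the product of the objective and eyepiece magnifications:
M = M_obj x M_eye = 25 x 7 = 175.

175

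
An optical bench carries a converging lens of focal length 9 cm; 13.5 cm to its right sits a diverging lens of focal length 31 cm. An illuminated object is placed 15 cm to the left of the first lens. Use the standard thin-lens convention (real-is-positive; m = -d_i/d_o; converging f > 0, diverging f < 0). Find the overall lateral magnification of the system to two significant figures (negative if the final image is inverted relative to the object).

-2.1

First lens: d_i1 = 1/(1/9 - 1/15) = 22.500 cm.
m_1 = -(22.500)/15 = -1.5000.
This image would form 22.500 cm past lens 1, i.e. 9.000 cm beyond lens 2, so it is a virtual object for lens 2: d_o2 = 13.5 - 22.500 = -9.000 cm.
Second lens: d_i2 = 1/(1/(-31) - 1/(-9.000)) = 12.682 cm.
m_2 = -(12.682)/(-9.000) = 1.4091.
The system's lateral magnification is m_1 m_2 = (-1.5000)(1.4091) = -2.1136.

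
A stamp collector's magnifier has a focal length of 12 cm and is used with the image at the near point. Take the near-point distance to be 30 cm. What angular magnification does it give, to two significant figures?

3.5

M = 1 + D/f = 1 + 30/12 = 3.500.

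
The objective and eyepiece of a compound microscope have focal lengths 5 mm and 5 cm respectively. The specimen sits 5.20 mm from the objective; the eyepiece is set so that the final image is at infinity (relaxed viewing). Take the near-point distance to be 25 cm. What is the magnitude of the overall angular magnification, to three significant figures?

125

Convert to cm: f_obj = 5 mm = 0.5 cm; d_o = 5.20 mm = 0.52 cm.
Objective: 1/d_i = 1/f_obj - 1/d_o = 1/0.5 - 1/0.52 = 0.07692 cm^-1, so d_i = 13.000 cm.
m_obj = -d_i/d_o = -13.000/0.52 = -25.000.
Eyepiece angular magnification (image at infinity): M_eye = D/f_e = 25/5 = 5.000.
Overall M = m_obj x M_eye = (-25.000)(5.000) = -125.00.
|M| = 125.00.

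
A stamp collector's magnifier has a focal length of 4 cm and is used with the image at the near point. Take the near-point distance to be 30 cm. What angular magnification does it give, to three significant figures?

8.50

M = 1 + D/f = 1 + 30/4 = 8.500.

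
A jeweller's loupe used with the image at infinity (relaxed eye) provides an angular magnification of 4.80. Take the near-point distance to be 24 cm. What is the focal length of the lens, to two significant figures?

5.0 cm

For the image at infinity, M = D/f.
f = D/M = 24/4.8 = 5.000 cm.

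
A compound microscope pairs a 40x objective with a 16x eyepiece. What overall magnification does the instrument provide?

640

The overall magnification of a compound microscope is the product of the objective and eyepiece magnifications:
M = M_obj x M_eye = 40 x 16 = 640.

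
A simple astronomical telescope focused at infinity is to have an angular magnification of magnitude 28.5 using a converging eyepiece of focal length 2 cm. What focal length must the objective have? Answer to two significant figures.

57 cm

|M| = f_obj/|f_eye|, so f_obj = |M| x |f_eye| = 28.5 x 2 = 57.000 cm.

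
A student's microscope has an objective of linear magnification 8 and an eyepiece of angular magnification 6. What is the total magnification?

The overall magnification of a compound microscope is the product of the objective and eyepiece magnifications:
M = M_obj x M_eye = 8 x 6 = 48.

48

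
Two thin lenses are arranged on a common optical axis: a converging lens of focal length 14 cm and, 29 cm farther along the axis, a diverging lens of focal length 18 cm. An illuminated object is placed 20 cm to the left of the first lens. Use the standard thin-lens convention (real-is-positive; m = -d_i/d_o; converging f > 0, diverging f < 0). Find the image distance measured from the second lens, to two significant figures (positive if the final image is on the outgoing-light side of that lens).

Applying the thin-lens equation to the first lens, 1/14 = 1/20 + 1/d_i1, which gives d_i1 = 46.667 cm.
Since 46.667 cm > 29 cm, the first image lies past the second lens and serves as a virtual object: d_o2 = L - d_i1 = -17.667 cm.
Applying the thin-lens equation again with f_2 = -18 cm and d_o2 = -17.667 cm gives d_i2 = 954.000 cm.

950 cm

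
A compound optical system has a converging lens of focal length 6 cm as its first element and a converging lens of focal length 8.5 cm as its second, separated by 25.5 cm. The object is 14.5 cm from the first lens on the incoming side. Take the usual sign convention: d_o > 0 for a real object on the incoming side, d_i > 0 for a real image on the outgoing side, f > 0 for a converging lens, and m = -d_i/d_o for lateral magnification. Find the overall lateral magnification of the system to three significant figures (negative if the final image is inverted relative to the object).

0.887

First lens: d_i1 = 1/(1/6 - 1/14.5) = 10.235 cm.
m_1 = -(10.235)/14.5 = -0.7059.
The intermediate image is 10.235 cm to the right of lens 1, so d_o2 = L - d_i1 = 25.5 - 10.235 = 15.265 cm.
Second lens: d_i2 = 1/(1/8.5 - 1/(15.265)) = 19.180 cm.
m_2 = -(19.180)/(15.265) = -1.2565.
Overall magnification: m = m_1 m_2 = 0.8870.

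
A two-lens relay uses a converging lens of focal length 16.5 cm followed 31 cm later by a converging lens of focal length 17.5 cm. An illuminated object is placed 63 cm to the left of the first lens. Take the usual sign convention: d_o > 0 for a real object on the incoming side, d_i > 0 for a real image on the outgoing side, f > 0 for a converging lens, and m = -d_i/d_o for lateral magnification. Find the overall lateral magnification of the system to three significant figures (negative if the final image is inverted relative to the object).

-0.701

Lens 1: 1/d_i1 = 1/f_1 - 1/d_o1 = 1/16.5 - 1/63 = 0.04473 cm^-1, so d_i1 = 22.355 cm.
m_1 = -(22.355)/63 = -0.3548.
Object distance for lens 2: d_o2 = 31 - 22.355 = 8.645 cm.
Lens 2: 1/d_i2 = 1/f_2 - 1/d_o2 = 1/17.5 - 1/(8.645) = -0.05853 cm^-1, so d_i2 = -17.086 cm.
m_2 = -(-17.086)/(8.645) = 1.9763.
The system's lateral magnification is m_1 m_2 = (-0.3548)(1.9763) = -0.7013.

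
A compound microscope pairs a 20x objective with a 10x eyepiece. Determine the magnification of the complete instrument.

The overall magnification of a compound microscope is the product of the objective and eyepiece magnifications:
M = M_obj x M_eye = 20 x 10 = 200.

200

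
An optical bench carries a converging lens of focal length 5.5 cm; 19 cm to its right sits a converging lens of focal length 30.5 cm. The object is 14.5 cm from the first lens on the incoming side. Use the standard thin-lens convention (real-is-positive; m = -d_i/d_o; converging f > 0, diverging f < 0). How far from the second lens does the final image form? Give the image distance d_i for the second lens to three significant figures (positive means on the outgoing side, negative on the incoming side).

Applying the thin-lens equation to the first lens, 1/5.5 = 1/14.5 + 1/d_i1, which gives d_i1 = 8.861 cm.
That image sits 10.139 cm in front of the second lens, so d_o2 = 10.139 cm.
Applying the thin-lens equation again with f_2 = 30.5 cm and d_o2 = 10.139 cm gives d_i2 = -15.188 cm.

-15.2 cm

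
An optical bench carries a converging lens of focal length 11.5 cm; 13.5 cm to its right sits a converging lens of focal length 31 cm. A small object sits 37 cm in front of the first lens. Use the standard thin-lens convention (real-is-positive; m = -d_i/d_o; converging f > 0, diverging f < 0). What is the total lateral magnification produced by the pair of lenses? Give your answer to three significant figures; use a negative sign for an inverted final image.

Lens 1: 1/d_i1 = 1/f_1 - 1/d_o1 = 1/11.5 - 1/37 = 0.05993 cm^-1, so d_i1 = 16.686 cm.
m_1 = -(16.686)/37 = -0.4510.
This image would form 16.686 cm past lens 1, i.e. 3.186 cm beyond lens 2, so it is a virtual object for lens 2: d_o2 = 13.5 - 16.686 = -3.186 cm.
Lens 2: 1/d_i2 = 1/f_2 - 1/d_o2 = 1/31 - 1/(-3.186) = 0.34610 cm^-1, so d_i2 = 2.889 cm.
m_2 = -(2.889)/(-3.186) = 0.9068.
Overall magnification: m = m_1 m_2 = -0.4089.

-0.409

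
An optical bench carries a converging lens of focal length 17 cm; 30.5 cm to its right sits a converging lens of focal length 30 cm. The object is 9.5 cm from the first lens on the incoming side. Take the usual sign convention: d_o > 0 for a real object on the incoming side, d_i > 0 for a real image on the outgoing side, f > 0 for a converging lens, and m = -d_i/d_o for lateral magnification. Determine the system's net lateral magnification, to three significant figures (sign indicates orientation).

-3.09

Applying the thin-lens equation to the first lens, 1/17 = 1/9.5 + 1/d_i1, which gives d_i1 = -21.533 cm.
Its lateral magnification is m_1 = -d_i1/d_o1 = -(-21.533)/9.5 = 2.2667.
With d_i1 < 0 the first image is virtual and lies on the object side; the object distance for lens 2 is d_o2 = 30.5 - (-21.533) = 52.033 cm.
Applying the thin-lens equation again with f_2 = 30 cm and d_o2 = 52.033 cm gives d_i2 = 70.847 cm.
m_2 = -(70.847)/(52.033) = -1.3616.
Overall magnification: m = m_1 m_2 = -3.0862.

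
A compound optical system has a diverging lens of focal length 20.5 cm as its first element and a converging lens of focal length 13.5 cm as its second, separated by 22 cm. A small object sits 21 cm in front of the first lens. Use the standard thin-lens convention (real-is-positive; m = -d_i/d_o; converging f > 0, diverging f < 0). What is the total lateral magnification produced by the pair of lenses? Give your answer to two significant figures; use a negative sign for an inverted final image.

-0.35

Applying the thin-lens equation to the first lens, 1/(-20.5) = 1/21 + 1/d_i1, which gives d_i1 = -10.373 cm.
Its lateral magnification is m_1 = -d_i1/d_o1 = -(-10.373)/21 = 0.4940.
With d_i1 < 0 the first image is virtual and lies on the object side; the object distance for lens 2 is d_o2 = 22 - (-10.373) = 32.373 cm.
Applying the thin-lens equation again with f_2 = 13.5 cm and d_o2 = 32.373 cm gives d_i2 = 23.156 cm.
m_2 = -(23.156)/(32.373) = -0.7153.
Overall magnification: m = m_1 m_2 = -0.3533.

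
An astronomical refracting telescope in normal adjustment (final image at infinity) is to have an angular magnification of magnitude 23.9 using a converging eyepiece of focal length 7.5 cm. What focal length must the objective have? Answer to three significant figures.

|M| = f_obj/|f_eye|, so f_obj = |M| x |f_eye| = 23.9 x 7.5 = 179.250 cm.

179 cm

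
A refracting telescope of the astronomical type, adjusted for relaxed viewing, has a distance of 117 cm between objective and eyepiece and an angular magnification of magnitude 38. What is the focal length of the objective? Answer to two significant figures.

110 cm

In normal adjustment the tube length equals f_obj + f_eye and |M| = f_obj/f_eye.
So f_obj = 38 f_eye and 38 f_eye + f_eye = 117 cm, giving f_eye = 117/39 = 3.000 cm and f_obj = 114.000 cm.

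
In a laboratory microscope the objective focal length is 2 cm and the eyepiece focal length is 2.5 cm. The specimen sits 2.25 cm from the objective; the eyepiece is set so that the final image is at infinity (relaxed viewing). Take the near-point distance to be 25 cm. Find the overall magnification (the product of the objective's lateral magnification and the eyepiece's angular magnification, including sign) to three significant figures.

Objective: 1/d_i = 1/f_obj - 1/d_o = 1/2 - 1/2.25 = 0.05556 cm^-1, so d_i = 18.000 cm.
m_obj = -d_i/d_o = -18.000/2.25 = -8.000.
Eyepiece angular magnification (image at infinity): M_eye = D/f_e = 25/2.5 = 10.000.
Overall M = m_obj x M_eye = (-8.000)(10.000) = -80.00.

-80.0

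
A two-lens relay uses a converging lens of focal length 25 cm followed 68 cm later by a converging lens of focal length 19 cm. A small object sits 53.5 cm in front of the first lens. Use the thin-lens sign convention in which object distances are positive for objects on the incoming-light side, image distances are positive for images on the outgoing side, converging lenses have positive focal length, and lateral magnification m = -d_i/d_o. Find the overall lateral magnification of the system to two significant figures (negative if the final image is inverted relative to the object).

First lens: d_i1 = 1/(1/25 - 1/53.5) = 46.930 cm.
m_1 = -(46.930)/53.5 = -0.8772.
The intermediate image is 46.930 cm to the right of lens 1, so d_o2 = L - d_i1 = 68 - 46.930 = 21.070 cm.
Second lens: d_i2 = 1/(1/19 - 1/(21.070)) = 193.381 cm.
m_2 = -(193.381)/(21.070) = -9.1780.
The system's lateral magnification is m_1 m_2 = (-0.8772)(-9.1780) = 8.0508.

8.1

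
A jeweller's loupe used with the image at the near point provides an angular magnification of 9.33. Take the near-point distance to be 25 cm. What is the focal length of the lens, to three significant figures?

For the image at the near point, M = 1 + D/f.
f = D/(M - 1) = 25/(9.33 - 1) = 3.001 cm.

3.00 cm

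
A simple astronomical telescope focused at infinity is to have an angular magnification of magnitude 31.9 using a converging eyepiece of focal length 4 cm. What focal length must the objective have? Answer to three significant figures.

128 cm

|M| = f_obj/|f_eye|, so f_obj = |M| x |f_eye| = 31.9 x 4 = 127.600 cm.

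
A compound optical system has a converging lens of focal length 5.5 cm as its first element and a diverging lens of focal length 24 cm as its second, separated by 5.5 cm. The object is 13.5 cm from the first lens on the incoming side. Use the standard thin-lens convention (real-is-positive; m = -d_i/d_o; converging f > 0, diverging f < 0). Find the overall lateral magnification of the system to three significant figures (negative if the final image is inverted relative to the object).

Applying the thin-lens equation to the first lens, 1/5.5 = 1/13.5 + 1/d_i1, which gives d_i1 = 9.281 cm.
Its lateral magnification is m_1 = -d_i1/d_o1 = -(9.281)/13.5 = -0.6875.
This image would form 9.281 cm past lens 1, i.e. 3.781 cm beyond lens 2, so it is a virtual object for lens 2: d_o2 = 5.5 - 9.281 = -3.781 cm.
Applying the thin-lens equation again with f_2 = -24 cm and d_o2 = -3.781 cm gives d_i2 = 4.488 cm.
m_2 = -(4.488)/(-3.781) = 1.1870.
The system's lateral magnification is m_1 m_2 = (-0.6875)(1.1870) = -0.8161.

-0.816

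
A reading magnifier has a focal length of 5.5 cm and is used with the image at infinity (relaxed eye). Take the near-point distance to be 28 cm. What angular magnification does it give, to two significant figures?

M = D/f = 28/5.5 = 5.091.

5.1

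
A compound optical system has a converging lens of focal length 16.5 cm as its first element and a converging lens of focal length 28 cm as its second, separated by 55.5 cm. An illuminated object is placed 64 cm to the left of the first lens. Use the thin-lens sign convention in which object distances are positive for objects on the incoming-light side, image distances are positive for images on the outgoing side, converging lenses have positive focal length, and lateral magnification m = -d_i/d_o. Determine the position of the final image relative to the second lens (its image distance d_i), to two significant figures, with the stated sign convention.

180 cm

Lens 1: 1/d_i1 = 1/f_1 - 1/d_o1 = 1/16.5 - 1/64 = 0.04498 cm^-1, so d_i1 = 22.232 cm.
The intermediate image is 22.232 cm to the right of lens 1, so d_o2 = L - d_i1 = 55.5 - 22.232 = 33.268 cm.
Lens 2: 1/d_i2 = 1/f_2 - 1/d_o2 = 1/28 - 1/(33.268) = 0.00566 cm^-1, so d_i2 = 176.811 cm.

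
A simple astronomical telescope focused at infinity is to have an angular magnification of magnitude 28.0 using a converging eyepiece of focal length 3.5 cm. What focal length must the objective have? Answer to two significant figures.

|M| = f_obj/|f_eye|, so f_obj = |M| x |f_eye| = 28.0 x 3.5 = 98.000 cm.

98 cm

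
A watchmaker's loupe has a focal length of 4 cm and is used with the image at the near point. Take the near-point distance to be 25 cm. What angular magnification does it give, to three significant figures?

M = 1 + D/f = 1 + 25/4 = 7.250.

7.25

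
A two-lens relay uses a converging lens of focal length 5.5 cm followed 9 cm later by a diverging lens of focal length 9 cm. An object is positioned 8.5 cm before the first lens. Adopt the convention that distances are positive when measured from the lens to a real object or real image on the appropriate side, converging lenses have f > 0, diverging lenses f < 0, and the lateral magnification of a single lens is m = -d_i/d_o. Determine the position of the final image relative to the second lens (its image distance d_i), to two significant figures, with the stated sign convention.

25 cm

Applying the thin-lens equation to the first lens, 1/5.5 = 1/8.5 + 1/d_i1, which gives d_i1 = 15.583 cm.
This image would form 15.583 cm past lens 1, i.e. 6.583 cm beyond lens 2, so it is a virtual object for lens 2: d_o2 = 9 - 15.583 = -6.583 cm.
Applying the thin-lens equation again with f_2 = -9 cm and d_o2 = -6.583 cm gives d_i2 = 24.517 cm.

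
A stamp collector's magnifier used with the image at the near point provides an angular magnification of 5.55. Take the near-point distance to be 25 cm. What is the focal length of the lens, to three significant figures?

5.49 cm

For the image at the near point, M = 1 + D/f.
f = D/(M - 1) = 25/(5.55 - 1) = 5.495 cm.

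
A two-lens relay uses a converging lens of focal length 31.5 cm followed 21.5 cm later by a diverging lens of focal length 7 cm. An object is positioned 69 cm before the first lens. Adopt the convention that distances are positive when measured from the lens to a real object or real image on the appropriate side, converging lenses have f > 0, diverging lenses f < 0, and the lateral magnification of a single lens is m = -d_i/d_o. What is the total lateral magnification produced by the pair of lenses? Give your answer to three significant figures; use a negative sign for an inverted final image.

Applying the thin-lens equation to the first lens, 1/31.5 = 1/69 + 1/d_i1, which gives d_i1 = 57.960 cm.
Its lateral magnification is m_1 = -d_i1/d_o1 = -(57.960)/69 = -0.8400.
This image would form 57.960 cm past lens 1, i.e. 36.460 cm beyond lens 2, so it is a virtual object for lens 2: d_o2 = 21.5 - 57.960 = -36.460 cm.
Applying the thin-lens equation again with f_2 = -7 cm and d_o2 = -36.460 cm gives d_i2 = -8.663 cm.
m_2 = -(-8.663)/(-36.460) = -0.2376.
Overall magnification: m = m_1 m_2 = 0.1996.

0.200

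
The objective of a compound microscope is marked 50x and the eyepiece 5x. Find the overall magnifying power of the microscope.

250

The overall magnification of a compound microscope is the product of the objective and eyepiece magnifications:
M = M_obj x M_eye = 50 x 5 = 250.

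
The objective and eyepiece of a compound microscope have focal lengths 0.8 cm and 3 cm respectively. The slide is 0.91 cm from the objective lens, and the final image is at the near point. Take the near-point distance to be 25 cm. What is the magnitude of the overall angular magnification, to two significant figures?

68

Objective: 1/d_i = 1/f_obj - 1/d_o = 1/0.8 - 1/0.91 = 0.15110 cm^-1, so d_i = 6.618 cm.
m_obj = -d_i/d_o = -6.618/0.91 = -7.273.
Eyepiece angular magnification (image at near point): M_eye = 1 + D/f_e = 1 + 25/3 = 9.333.
Overall M = m_obj x M_eye = (-7.273)(9.333) = -67.88.
|M| = 67.88.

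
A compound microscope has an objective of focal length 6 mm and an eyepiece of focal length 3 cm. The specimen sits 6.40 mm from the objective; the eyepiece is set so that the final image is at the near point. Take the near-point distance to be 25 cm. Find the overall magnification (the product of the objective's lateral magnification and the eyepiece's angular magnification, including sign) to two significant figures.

-140

Convert to cm: f_obj = 6 mm = 0.6 cm; d_o = 6.40 mm = 0.64 cm.
Objective: 1/d_i = 1/f_obj - 1/d_o = 1/0.6 - 1/0.64 = 0.10417 cm^-1, so d_i = 9.600 cm.
m_obj = -d_i/d_o = -9.600/0.64 = -15.000.
Eyepiece angular magnification (image at near point): M_eye = 1 + D/f_e = 1 + 25/3 = 9.333.
Overall M = m_obj x M_eye = (-15.000)(9.333) = -140.00.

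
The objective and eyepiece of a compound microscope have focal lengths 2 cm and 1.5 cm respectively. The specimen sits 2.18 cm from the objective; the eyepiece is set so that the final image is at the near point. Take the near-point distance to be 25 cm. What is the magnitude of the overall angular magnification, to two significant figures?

Objective: 1/d_i = 1/f_obj - 1/d_o = 1/2 - 1/2.18 = 0.04128 cm^-1, so d_i = 24.222 cm.
m_obj = -d_i/d_o = -24.222/2.18 = -11.111.
Eyepiece angular magnification (image at near point): M_eye = 1 + D/f_e = 1 + 25/1.5 = 17.667.
Overall M = m_obj x M_eye = (-11.111)(17.667) = -196.30.
|M| = 196.30.

200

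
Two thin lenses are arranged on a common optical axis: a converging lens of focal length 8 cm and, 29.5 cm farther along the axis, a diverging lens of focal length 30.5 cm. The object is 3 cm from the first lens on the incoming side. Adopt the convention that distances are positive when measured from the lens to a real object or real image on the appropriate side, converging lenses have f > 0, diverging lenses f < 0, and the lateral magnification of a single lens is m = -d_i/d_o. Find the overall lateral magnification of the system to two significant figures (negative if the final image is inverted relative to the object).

First lens: d_i1 = 1/(1/8 - 1/3) = -4.800 cm.
m_1 = -(-4.800)/3 = 1.6000.
With d_i1 < 0 the first image is virtual and lies on the object side; the object distance for lens 2 is d_o2 = 29.5 - (-4.800) = 34.300 cm.
Second lens: d_i2 = 1/(1/(-30.5) - 1/(34.300)) = -16.144 cm.
m_2 = -(-16.144)/(34.300) = 0.4707.
Overall magnification: m = m_1 m_2 = 0.7531.

0.75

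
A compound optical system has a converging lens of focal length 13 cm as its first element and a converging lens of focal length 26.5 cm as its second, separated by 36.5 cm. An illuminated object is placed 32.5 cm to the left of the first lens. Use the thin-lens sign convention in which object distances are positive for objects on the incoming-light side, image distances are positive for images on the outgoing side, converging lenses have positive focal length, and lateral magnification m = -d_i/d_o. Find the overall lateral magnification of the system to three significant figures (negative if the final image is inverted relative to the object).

-1.51

Applying the thin-lens equation to the first lens, 1/13 = 1/32.5 + 1/d_i1, which gives d_i1 = 21.667 cm.
Its lateral magnification is m_1 = -d_i1/d_o1 = -(21.667)/32.5 = -0.6667.
Object distance for lens 2: d_o2 = 36.5 - 21.667 = 14.833 cm.
Applying the thin-lens equation again with f_2 = 26.5 cm and d_o2 = 14.833 cm gives d_i2 = -33.693 cm.
m_2 = -(-33.693)/(14.833) = 2.2714.
Overall magnification: m = m_1 m_2 = -1.5143.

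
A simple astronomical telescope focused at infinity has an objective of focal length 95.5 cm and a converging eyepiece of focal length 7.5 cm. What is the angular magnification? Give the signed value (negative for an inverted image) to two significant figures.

-13

M = -f_obj/f_eye = -95.5/(7.5) = -12.733.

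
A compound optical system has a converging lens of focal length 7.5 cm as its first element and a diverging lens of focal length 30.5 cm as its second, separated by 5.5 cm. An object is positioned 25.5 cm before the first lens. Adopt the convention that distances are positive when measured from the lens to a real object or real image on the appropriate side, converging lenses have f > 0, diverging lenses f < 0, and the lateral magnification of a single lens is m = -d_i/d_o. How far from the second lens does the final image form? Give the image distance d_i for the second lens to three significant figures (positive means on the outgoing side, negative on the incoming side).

6.16 cm

Lens 1: 1/d_i1 = 1/f_1 - 1/d_o1 = 1/7.5 - 1/25.5 = 0.09412 cm^-1, so d_i1 = 10.625 cm.
Since 10.625 cm > 5.5 cm, the first image lies past the second lens and serves as a virtual object: d_o2 = L - d_i1 = -5.125 cm.
Lens 2: 1/d_i2 = 1/f_2 - 1/d_o2 = 1/(-30.5) - 1/(-5.125) = 0.16234 cm^-1, so d_i2 = 6.160 cm.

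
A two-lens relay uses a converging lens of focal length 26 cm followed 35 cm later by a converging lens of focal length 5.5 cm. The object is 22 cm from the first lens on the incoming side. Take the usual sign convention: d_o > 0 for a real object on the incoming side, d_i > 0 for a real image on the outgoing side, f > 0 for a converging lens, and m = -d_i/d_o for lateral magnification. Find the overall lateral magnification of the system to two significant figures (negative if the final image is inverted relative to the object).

Applying the thin-lens equation to the first lens, 1/26 = 1/22 + 1/d_i1, which gives d_i1 = -143.000 cm.
Its lateral magnification is m_1 = -d_i1/d_o1 = -(-143.000)/22 = 6.5000.
With d_i1 < 0 the first image is virtual and lies on the object side; the object distance for lens 2 is d_o2 = 35 - (-143.000) = 178.000 cm.
Applying the thin-lens equation again with f_2 = 5.5 cm and d_o2 = 178.000 cm gives d_i2 = 5.675 cm.
m_2 = -(5.675)/(178.000) = -0.0319.
The system's lateral magnification is m_1 m_2 = (6.5000)(-0.0319) = -0.2072.

-0.21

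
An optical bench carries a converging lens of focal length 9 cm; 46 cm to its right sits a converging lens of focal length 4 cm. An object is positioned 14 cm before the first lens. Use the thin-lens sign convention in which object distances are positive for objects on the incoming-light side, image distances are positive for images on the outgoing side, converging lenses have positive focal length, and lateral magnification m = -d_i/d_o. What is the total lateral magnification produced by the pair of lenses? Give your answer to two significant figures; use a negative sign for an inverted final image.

0.43

Applying the thin-lens equation to the first lens, 1/9 = 1/14 + 1/d_i1, which gives d_i1 = 25.200 cm.
Its lateral magnification is m_1 = -d_i1/d_o1 = -(25.200)/14 = -1.8000.
The intermediate image is 25.200 cm to the right of lens 1, so d_o2 = L - d_i1 = 46 - 25.200 = 20.800 cm.
Applying the thin-lens equation again with f_2 = 4 cm and d_o2 = 20.800 cm gives d_i2 = 4.952 cm.
m_2 = -(4.952)/(20.800) = -0.2381.
Total m = m_1 x m_2 = (-1.8000)(-0.2381) = 0.4286.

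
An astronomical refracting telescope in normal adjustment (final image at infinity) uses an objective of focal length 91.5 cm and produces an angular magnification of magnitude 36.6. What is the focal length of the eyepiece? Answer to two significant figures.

2.5 cm

|M| = f_obj/f_eye, so f_eye = f_obj/|M| = 91.5/36.6 = 2.500 cm.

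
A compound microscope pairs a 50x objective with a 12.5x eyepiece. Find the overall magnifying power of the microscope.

The overall magnification of a compound microscope is the product of the objective and eyepiece magnifications:
M = M_obj x M_eye = 50 x 12.5 = 625.

625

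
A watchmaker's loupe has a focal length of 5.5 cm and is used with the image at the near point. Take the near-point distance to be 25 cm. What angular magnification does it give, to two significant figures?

5.5

M = 1 + D/f = 1 + 25/5.5 = 5.545.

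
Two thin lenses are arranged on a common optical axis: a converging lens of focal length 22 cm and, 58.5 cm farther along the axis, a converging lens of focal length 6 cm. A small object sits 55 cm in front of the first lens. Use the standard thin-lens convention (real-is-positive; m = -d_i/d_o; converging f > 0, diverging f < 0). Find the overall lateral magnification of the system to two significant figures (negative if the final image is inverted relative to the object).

First lens: d_i1 = 1/(1/22 - 1/55) = 36.667 cm.
m_1 = -(36.667)/55 = -0.6667.
The intermediate image is 36.667 cm to the right of lens 1, so d_o2 = L - d_i1 = 58.5 - 36.667 = 21.833 cm.
Second lens: d_i2 = 1/(1/6 - 1/(21.833)) = 8.274 cm.
m_2 = -(8.274)/(21.833) = -0.3789.
Total m = m_1 x m_2 = (-0.6667)(-0.3789) = 0.2526.

0.25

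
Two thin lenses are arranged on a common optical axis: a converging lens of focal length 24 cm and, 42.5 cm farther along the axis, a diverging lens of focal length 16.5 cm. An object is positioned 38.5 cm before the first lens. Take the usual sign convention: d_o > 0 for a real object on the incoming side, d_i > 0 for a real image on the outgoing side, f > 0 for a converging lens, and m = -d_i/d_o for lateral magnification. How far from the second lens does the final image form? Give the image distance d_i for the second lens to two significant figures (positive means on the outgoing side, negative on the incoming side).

-74 cm

Lens 1: 1/d_i1 = 1/f_1 - 1/d_o1 = 1/24 - 1/38.5 = 0.01569 cm^-1, so d_i1 = 63.724 cm.
This image would form 63.724 cm past lens 1, i.e. 21.224 cm beyond lens 2, so it is a virtual object for lens 2: d_o2 = 42.5 - 63.724 = -21.224 cm.
Lens 2: 1/d_i2 = 1/f_2 - 1/d_o2 = 1/(-16.5) - 1/(-21.224) = -0.01349 cm^-1, so d_i2 = -74.130 cm.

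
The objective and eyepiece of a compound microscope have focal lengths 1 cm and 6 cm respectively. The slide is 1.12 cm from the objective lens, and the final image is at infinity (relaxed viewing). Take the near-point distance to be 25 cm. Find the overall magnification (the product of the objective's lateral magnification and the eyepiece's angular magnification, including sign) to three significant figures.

-34.7

Objective: 1/d_i = 1/f_obj - 1/d_o = 1/1 - 1/1.12 = 0.10714 cm^-1, so d_i = 9.333 cm.
m_obj = -d_i/d_o = -9.333/1.12 = -8.333.
Eyepiece angular magnification (image at infinity): M_eye = D/f_e = 25/6 = 4.167.
Overall M = m_obj x M_eye = (-8.333)(4.167) = -34.72.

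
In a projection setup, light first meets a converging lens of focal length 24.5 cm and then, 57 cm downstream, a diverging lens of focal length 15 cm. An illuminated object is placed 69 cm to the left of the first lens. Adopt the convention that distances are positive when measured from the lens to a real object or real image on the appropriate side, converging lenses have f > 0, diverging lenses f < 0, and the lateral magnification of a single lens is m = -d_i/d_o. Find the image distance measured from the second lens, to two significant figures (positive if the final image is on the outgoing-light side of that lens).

Applying the thin-lens equation to the first lens, 1/24.5 = 1/69 + 1/d_i1, which gives d_i1 = 37.989 cm.
The intermediate image is 37.989 cm to the right of lens 1, so d_o2 = L - d_i1 = 57 - 37.989 = 19.011 cm.
Applying the thin-lens equation again with f_2 = -15 cm and d_o2 = 19.011 cm gives d_i2 = -8.385 cm.

-8.4 cm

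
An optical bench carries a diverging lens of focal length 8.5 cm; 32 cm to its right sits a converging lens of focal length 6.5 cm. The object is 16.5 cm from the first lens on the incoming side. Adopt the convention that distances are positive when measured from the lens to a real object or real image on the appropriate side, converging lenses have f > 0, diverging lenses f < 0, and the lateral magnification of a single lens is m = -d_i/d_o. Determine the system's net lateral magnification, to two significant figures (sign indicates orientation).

-0.071

Lens 1: 1/d_i1 = 1/f_1 - 1/d_o1 = 1/(-8.5) - 1/16.5 = -0.17825 cm^-1, so d_i1 = -5.610 cm.
m_1 = -(-5.610)/16.5 = 0.3400.
The intermediate image is virtual, 5.610 cm to the left of lens 1, so d_o2 = L - d_i1 = 32 - (-5.610) = 37.610 cm.
Lens 2: 1/d_i2 = 1/f_2 - 1/d_o2 = 1/6.5 - 1/(37.610) = 0.12726 cm^-1, so d_i2 = 7.858 cm.
m_2 = -(7.858)/(37.610) = -0.2089.
The system's lateral magnification is m_1 m_2 = (0.3400)(-0.2089) = -0.0710.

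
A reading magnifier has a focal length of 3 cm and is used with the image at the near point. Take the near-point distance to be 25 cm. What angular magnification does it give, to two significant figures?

9.3

M = 1 + D/f = 1 + 25/3 = 9.333.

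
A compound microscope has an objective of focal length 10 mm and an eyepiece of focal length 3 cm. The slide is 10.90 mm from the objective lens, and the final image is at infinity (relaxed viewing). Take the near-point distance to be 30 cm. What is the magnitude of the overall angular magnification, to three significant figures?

Convert to cm: f_obj = 10 mm = 1 cm; d_o = 10.90 mm = 1.09 cm.
Objective: 1/d_i = 1/f_obj - 1/d_o = 1/1 - 1/1.09 = 0.08257 cm^-1, so d_i = 12.111 cm.
m_obj = -d_i/d_o = -12.111/1.09 = -11.111.
Eyepiece angular magnification (image at infinity): M_eye = D/f_e = 30/3 = 10.000.
Overall M = m_obj x M_eye = (-11.111)(10.000) = -111.11.
|M| = 111.11.

111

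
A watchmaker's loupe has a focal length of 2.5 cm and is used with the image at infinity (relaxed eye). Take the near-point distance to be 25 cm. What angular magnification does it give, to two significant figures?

10

M = D/f = 25/2.5 = 10.000.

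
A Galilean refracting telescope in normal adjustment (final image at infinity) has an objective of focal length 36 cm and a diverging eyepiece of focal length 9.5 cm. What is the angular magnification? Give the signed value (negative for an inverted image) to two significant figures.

3.8

M = -f_obj/f_eye = -36/(-9.5) = 3.789.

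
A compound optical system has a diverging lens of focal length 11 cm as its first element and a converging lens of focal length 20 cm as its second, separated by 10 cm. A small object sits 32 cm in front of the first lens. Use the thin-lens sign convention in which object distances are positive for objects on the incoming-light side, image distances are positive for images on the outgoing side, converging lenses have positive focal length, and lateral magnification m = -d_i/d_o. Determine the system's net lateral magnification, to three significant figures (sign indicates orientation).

Applying the thin-lens equation to the first lens, 1/(-11) = 1/32 + 1/d_i1, which gives d_i1 = -8.186 cm.
Its lateral magnification is m_1 = -d_i1/d_o1 = -(-8.186)/32 = 0.2558.
The intermediate image is virtual, 8.186 cm to the left of lens 1, so d_o2 = L - d_i1 = 10 - (-8.186) = 18.186 cm.
Applying the thin-lens equation again with f_2 = 20 cm and d_o2 = 18.186 cm gives d_i2 = -200.513 cm.
m_2 = -(-200.513)/(18.186) = 11.0256.
Overall magnification: m = m_1 m_2 = 2.8205.

2.82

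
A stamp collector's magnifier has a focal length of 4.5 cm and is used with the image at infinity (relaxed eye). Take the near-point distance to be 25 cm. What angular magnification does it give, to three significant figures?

5.56

M = D/f = 25/4.5 = 5.556.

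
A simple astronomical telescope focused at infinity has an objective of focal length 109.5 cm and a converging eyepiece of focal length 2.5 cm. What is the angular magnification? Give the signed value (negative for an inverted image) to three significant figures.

M = -f_obj/f_eye = -109.5/(2.5) = -43.800.

-43.8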